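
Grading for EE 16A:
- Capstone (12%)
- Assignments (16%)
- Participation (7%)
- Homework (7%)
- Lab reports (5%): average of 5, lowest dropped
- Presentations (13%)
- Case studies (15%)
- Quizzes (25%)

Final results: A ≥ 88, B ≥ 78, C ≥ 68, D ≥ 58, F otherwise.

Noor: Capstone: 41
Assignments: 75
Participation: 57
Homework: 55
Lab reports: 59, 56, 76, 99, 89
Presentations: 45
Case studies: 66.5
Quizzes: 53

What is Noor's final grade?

F

Lab reports: drop 56 → average of remaining 4 = 323/4 = 80.75
Weighted total:
  Capstone 41 × 0.12 = 4.92
  Assignments 75 × 0.16 = 12
  Participation 57 × 0.07 = 3.99
  Homework 55 × 0.07 = 3.85
  Lab reports 80.75 × 0.05 = 4.0375
  Presentations 45 × 0.13 = 5.85
  Case studies 66.5 × 0.15 = 9.975
  Quizzes 53 × 0.25 = 13.25
Sum = 57.8725
57.8725 < 58 → F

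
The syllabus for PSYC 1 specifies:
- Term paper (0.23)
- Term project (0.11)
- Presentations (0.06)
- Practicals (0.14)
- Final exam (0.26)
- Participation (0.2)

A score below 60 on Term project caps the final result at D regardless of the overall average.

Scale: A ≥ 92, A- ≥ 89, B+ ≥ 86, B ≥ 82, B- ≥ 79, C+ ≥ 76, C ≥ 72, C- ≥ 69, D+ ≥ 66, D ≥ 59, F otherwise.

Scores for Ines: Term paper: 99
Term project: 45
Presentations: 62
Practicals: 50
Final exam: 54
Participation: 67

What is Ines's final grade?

D

Term project score 45 < 60: minimum not met.
Weighted total:
  Term paper 99 × 0.23 = 22.77
  Term project 45 × 0.11 = 4.95
  Presentations 62 × 0.06 = 3.72
  Practicals 50 × 0.14 = 7
  Final exam 54 × 0.26 = 14.04
  Participation 67 × 0.2 = 13.4
Sum = 65.88
65.88 would be D; cap at D applies → D.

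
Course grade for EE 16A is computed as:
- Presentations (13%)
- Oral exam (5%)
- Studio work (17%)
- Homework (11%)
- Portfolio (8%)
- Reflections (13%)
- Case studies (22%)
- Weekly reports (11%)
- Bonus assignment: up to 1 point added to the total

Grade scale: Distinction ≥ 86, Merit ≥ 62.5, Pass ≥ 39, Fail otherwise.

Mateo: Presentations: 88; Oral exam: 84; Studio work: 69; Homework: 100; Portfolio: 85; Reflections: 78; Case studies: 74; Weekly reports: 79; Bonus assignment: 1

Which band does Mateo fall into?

Merit

Weighted total:
  Presentations 88 × 0.13 = 11.44
  Oral exam 84 × 0.05 = 4.2
  Studio work 69 × 0.17 = 11.73
  Homework 100 × 0.11 = 11
  Portfolio 85 × 0.08 = 6.8
  Reflections 78 × 0.13 = 10.14
  Case studies 74 × 0.22 = 16.28
  Weekly reports 79 × 0.11 = 8.69
Sum = 80.28
Bonus assignment: 80.28 + 1 = 81.28
81.28 is ≥ 62.5 and < 86 → Merit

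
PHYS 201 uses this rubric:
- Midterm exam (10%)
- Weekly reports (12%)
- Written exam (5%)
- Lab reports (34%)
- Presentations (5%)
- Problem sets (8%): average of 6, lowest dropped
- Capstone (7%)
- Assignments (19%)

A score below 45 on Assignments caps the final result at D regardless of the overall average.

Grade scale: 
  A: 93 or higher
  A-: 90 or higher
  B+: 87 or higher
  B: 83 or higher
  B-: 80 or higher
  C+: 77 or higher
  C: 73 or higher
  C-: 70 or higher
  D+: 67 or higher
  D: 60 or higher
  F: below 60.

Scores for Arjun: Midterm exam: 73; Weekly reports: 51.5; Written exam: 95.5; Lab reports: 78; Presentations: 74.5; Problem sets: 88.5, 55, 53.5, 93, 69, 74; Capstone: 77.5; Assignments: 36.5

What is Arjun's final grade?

Problem sets: drop 53.5 → average of remaining 5 = 379.5/5 = 75.9
Assignments score 36.5 < 45: minimum not met.
Weighted total:
  Midterm exam 73 × 0.1 = 7.3
  Weekly reports 51.5 × 0.12 = 6.18
  Written exam 95.5 × 0.05 = 4.775
  Lab reports 78 × 0.34 = 26.52
  Presentations 74.5 × 0.05 = 3.725
  Problem sets 75.9 × 0.08 = 6.072
  Capstone 77.5 × 0.07 = 5.425
  Assignments 36.5 × 0.19 = 6.935
Sum = 66.932
66.932 would be D; cap at D applies → D.

D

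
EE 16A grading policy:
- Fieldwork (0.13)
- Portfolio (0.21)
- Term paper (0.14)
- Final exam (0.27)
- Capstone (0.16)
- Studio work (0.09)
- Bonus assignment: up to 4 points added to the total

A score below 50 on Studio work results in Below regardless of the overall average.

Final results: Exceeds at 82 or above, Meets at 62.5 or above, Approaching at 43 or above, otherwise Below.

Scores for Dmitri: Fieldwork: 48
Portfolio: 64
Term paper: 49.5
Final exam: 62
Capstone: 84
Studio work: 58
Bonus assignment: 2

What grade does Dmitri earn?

Meets

Studio work score 58 ≥ 50: minimum met.
Weighted total:
  Fieldwork 48 × 0.13 = 6.24
  Portfolio 64 × 0.21 = 13.44
  Term paper 49.5 × 0.14 = 6.93
  Final exam 62 × 0.27 = 16.74
  Capstone 84 × 0.16 = 13.44
  Studio work 58 × 0.09 = 5.22
Sum = 62.01
Bonus assignment: 62.01 + 2 = 64.01
64.01 is ≥ 62.5 and < 82 → Meets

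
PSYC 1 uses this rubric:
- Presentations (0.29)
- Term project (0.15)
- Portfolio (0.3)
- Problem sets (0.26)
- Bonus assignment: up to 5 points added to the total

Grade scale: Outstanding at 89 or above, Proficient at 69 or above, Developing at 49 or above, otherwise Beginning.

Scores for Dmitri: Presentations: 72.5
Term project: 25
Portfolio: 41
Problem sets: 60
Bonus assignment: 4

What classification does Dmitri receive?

Developing

Weighted total:
  Presentations 72.5 × 0.29 = 21.025
  Term project 25 × 0.15 = 3.75
  Portfolio 41 × 0.3 = 12.3
  Problem sets 60 × 0.26 = 15.6
Sum = 52.675
Bonus assignment: 52.675 + 4 = 56.675
56.675 is ≥ 49 and < 69 → Developing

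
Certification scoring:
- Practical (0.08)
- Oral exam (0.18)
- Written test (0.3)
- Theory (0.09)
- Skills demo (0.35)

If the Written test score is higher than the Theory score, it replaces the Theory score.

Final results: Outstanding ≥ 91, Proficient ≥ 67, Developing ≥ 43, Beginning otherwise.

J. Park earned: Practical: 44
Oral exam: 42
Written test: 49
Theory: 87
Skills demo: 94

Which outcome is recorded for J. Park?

Developing

Written test (49) ≤ Theory (87), so Theory stays at 87.
Weighted total:
  Practical 44 × 0.08 = 3.52
  Oral exam 42 × 0.18 = 7.56
  Written test 49 × 0.3 = 14.7
  Theory 87 × 0.09 = 7.83
  Skills demo 94 × 0.35 = 32.9
Sum = 66.51
66.51 is ≥ 43 and < 67 → Developing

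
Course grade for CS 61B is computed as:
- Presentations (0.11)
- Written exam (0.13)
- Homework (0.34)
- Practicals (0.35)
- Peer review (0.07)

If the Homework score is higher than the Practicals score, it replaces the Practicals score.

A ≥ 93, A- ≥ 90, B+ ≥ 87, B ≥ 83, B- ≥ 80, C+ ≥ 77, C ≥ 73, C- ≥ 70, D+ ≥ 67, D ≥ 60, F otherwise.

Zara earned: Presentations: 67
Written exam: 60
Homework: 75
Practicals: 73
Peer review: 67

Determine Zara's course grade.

Homework (75) > Practicals (73), so Practicals counts as 75.
Weighted total:
  Presentations 67 × 0.11 = 7.37
  Written exam 60 × 0.13 = 7.8
  Homework 75 × 0.34 = 25.5
  Practicals 75 × 0.35 = 26.25
  Peer review 67 × 0.07 = 4.69
Sum = 71.61
71.61 is ≥ 70 and < 73 → C-

C-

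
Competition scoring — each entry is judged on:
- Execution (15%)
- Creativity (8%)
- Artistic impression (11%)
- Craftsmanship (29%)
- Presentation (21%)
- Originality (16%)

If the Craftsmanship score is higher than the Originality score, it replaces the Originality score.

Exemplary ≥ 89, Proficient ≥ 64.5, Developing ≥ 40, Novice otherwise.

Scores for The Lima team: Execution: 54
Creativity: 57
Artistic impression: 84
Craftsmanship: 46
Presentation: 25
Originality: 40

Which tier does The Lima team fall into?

Developing

Craftsmanship (46) > Originality (40), so Originality counts as 46.
Weighted total:
  Execution 54 × 0.15 = 8.1
  Creativity 57 × 0.08 = 4.56
  Artistic impression 84 × 0.11 = 9.24
  Craftsmanship 46 × 0.29 = 13.34
  Presentation 25 × 0.21 = 5.25
  Originality 46 × 0.16 = 7.36
Sum = 47.85
47.85 is ≥ 40 and < 64.5 → Developing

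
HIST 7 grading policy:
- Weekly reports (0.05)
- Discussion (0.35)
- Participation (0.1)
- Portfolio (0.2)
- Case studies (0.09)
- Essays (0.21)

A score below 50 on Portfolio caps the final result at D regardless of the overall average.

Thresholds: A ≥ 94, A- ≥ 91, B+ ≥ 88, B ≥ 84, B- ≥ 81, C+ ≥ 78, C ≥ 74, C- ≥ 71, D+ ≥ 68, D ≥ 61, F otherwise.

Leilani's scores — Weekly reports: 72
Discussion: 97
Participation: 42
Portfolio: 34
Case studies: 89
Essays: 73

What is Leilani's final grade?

Portfolio score 34 < 50: minimum not met.
Weighted total:
  Weekly reports 72 × 0.05 = 3.6
  Discussion 97 × 0.35 = 33.95
  Participation 42 × 0.1 = 4.2
  Portfolio 34 × 0.2 = 6.8
  Case studies 89 × 0.09 = 8.01
  Essays 73 × 0.21 = 15.33
Sum = 71.89
71.89 would be C-; cap at D applies → D.

D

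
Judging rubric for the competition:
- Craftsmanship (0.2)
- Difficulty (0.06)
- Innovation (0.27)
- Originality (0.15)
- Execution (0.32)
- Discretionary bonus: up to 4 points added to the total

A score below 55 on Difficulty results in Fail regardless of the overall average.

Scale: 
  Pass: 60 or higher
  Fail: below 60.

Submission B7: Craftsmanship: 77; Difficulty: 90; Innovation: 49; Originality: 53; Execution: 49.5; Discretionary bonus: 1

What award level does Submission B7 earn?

Difficulty score 90 ≥ 55: minimum met.
Weighted total:
  Craftsmanship 77 × 0.2 = 15.4
  Difficulty 90 × 0.06 = 5.4
  Innovation 49 × 0.27 = 13.23
  Originality 53 × 0.15 = 7.95
  Execution 49.5 × 0.32 = 15.84
Sum = 57.82
Discretionary bonus: 57.82 + 1 = 58.82
58.82 < 60 → Fail

Fail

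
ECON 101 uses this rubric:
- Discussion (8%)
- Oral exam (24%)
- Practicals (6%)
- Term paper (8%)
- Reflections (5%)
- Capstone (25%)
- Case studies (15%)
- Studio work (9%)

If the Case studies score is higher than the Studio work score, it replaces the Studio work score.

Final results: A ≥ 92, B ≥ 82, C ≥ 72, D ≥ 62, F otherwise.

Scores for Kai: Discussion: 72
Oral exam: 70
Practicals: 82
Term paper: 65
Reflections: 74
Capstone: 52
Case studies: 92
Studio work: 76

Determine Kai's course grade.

D

Case studies (92) > Studio work (76), so Studio work counts as 92.
Weighted total:
  Discussion 72 × 0.08 = 5.76
  Oral exam 70 × 0.24 = 16.8
  Practicals 82 × 0.06 = 4.92
  Term paper 65 × 0.08 = 5.2
  Reflections 74 × 0.05 = 3.7
  Capstone 52 × 0.25 = 13
  Case studies 92 × 0.15 = 13.8
  Studio work 92 × 0.09 = 8.28
Sum = 71.46
71.46 is ≥ 62 and < 72 → D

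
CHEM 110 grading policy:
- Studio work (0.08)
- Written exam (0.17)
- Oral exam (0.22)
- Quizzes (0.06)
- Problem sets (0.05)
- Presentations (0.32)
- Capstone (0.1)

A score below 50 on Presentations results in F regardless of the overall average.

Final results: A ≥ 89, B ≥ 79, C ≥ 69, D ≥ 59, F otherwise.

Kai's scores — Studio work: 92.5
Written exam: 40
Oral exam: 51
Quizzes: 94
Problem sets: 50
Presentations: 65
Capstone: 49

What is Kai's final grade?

Presentations score 65 ≥ 50: minimum met.
Weighted total:
  Studio work 92.5 × 0.08 = 7.4
  Written exam 40 × 0.17 = 6.8
  Oral exam 51 × 0.22 = 11.22
  Quizzes 94 × 0.06 = 5.64
  Problem sets 50 × 0.05 = 2.5
  Presentations 65 × 0.32 = 20.8
  Capstone 49 × 0.1 = 4.9
Sum = 59.26
59.26 is ≥ 59 and < 69 → D

D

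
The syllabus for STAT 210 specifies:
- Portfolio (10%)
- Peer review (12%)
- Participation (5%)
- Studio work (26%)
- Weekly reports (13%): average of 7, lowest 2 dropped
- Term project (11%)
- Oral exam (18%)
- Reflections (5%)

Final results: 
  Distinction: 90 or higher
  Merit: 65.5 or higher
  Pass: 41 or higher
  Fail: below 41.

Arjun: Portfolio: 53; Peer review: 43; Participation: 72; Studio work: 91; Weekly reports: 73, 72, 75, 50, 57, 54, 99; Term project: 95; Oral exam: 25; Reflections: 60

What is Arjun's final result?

Pass

Weekly reports: drop 50, 54 → average of remaining 5 = 376/5 = 75.2
Weighted total:
  Portfolio 53 × 0.1 = 5.3
  Peer review 43 × 0.12 = 5.16
  Participation 72 × 0.05 = 3.6
  Studio work 91 × 0.26 = 23.66
  Weekly reports 75.2 × 0.13 = 9.776
  Term project 95 × 0.11 = 10.45
  Oral exam 25 × 0.18 = 4.5
  Reflections 60 × 0.05 = 3
Sum = 65.446
65.446 is ≥ 41 and < 65.5 → Pass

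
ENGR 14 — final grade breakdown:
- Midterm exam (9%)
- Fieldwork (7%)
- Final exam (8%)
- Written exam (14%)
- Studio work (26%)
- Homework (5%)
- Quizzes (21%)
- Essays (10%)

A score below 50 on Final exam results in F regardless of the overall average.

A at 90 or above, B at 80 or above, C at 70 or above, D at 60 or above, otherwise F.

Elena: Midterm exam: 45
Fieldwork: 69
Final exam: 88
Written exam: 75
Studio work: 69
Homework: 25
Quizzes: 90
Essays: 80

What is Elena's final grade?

C

Final exam score 88 ≥ 50: minimum met.
Weighted total:
  Midterm exam 45 × 0.09 = 4.05
  Fieldwork 69 × 0.07 = 4.83
  Final exam 88 × 0.08 = 7.04
  Written exam 75 × 0.14 = 10.5
  Studio work 69 × 0.26 = 17.94
  Homework 25 × 0.05 = 1.25
  Quizzes 90 × 0.21 = 18.9
  Essays 80 × 0.1 = 8
Sum = 72.51
72.51 is ≥ 70 and < 80 → C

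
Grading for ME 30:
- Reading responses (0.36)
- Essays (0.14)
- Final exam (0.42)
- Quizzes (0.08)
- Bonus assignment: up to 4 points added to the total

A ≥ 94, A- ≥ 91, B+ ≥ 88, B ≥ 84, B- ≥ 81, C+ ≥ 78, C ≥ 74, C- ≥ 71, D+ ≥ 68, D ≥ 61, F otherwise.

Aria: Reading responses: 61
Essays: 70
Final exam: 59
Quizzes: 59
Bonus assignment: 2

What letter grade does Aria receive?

D

Weighted total:
  Reading responses 61 × 0.36 = 21.96
  Essays 70 × 0.14 = 9.8
  Final exam 59 × 0.42 = 24.78
  Quizzes 59 × 0.08 = 4.72
Sum = 61.26
Bonus assignment: 61.26 + 2 = 63.26
63.26 is ≥ 61 and < 68 → D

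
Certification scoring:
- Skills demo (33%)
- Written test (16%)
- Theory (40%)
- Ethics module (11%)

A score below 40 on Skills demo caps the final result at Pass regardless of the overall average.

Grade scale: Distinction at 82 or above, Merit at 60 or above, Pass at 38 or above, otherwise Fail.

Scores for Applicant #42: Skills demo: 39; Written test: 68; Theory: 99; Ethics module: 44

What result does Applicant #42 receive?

Skills demo score 39 < 40: minimum not met.
Weighted total:
  Skills demo 39 × 0.33 = 12.87
  Written test 68 × 0.16 = 10.88
  Theory 99 × 0.4 = 39.6
  Ethics module 44 × 0.11 = 4.84
Sum = 68.19
68.19 would be Merit; cap at Pass applies → Pass.

Pass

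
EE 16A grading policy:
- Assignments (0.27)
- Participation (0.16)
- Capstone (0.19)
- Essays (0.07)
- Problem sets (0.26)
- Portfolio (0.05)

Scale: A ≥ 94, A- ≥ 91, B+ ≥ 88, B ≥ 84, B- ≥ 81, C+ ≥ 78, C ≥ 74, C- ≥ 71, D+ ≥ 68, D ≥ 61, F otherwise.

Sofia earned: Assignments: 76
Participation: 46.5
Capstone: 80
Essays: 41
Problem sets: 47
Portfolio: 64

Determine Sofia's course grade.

D

Weighted total:
  Assignments 76 × 0.27 = 20.52
  Participation 46.5 × 0.16 = 7.44
  Capstone 80 × 0.19 = 15.2
  Essays 41 × 0.07 = 2.87
  Problem sets 47 × 0.26 = 12.22
  Portfolio 64 × 0.05 = 3.2
Sum = 61.45
61.45 is ≥ 61 and < 68 → D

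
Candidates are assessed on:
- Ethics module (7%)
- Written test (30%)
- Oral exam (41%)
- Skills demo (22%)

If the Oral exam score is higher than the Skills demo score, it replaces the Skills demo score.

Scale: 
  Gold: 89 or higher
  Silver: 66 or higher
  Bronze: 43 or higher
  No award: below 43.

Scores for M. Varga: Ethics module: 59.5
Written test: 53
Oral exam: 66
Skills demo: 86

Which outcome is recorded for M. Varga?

Silver

Oral exam (66) ≤ Skills demo (86), so Skills demo stays at 86.
Weighted total:
  Ethics module 59.5 × 0.07 = 4.165
  Written test 53 × 0.3 = 15.9
  Oral exam 66 × 0.41 = 27.06
  Skills demo 86 × 0.22 = 18.92
Sum = 66.045
66.045 is ≥ 66 and < 89 → Silver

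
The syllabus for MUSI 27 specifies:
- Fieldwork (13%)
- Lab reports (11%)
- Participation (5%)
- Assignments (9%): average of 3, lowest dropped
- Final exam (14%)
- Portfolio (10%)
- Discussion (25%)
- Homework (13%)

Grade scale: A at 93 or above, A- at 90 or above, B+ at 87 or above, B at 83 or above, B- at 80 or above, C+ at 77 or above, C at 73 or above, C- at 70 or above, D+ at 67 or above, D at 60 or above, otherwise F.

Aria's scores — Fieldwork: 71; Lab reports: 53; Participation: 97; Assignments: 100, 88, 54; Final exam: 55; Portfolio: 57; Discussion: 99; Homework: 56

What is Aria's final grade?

Assignments: drop 54 → average of remaining 2 = 188/2 = 94
Weighted total:
  Fieldwork 71 × 0.13 = 9.23
  Lab reports 53 × 0.11 = 5.83
  Participation 97 × 0.05 = 4.85
  Assignments 94 × 0.09 = 8.46
  Final exam 55 × 0.14 = 7.7
  Portfolio 57 × 0.1 = 5.7
  Discussion 99 × 0.25 = 24.75
  Homework 56 × 0.13 = 7.28
Sum = 73.8
73.8 is ≥ 73 and < 77 → C

C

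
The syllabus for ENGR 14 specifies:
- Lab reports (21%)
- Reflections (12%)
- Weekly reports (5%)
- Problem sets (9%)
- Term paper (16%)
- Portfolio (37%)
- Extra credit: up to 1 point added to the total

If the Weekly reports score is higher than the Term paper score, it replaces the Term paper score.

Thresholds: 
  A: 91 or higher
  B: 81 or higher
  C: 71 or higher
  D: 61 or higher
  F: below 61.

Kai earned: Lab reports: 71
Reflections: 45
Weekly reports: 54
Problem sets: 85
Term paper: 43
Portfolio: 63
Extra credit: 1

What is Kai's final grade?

D

Weekly reports (54) > Term paper (43), so Term paper counts as 54.
Weighted total:
  Lab reports 71 × 0.21 = 14.91
  Reflections 45 × 0.12 = 5.4
  Weekly reports 54 × 0.05 = 2.7
  Problem sets 85 × 0.09 = 7.65
  Term paper 54 × 0.16 = 8.64
  Portfolio 63 × 0.37 = 23.31
Sum = 62.61
Extra credit: 62.61 + 1 = 63.61
63.61 is ≥ 61 and < 71 → D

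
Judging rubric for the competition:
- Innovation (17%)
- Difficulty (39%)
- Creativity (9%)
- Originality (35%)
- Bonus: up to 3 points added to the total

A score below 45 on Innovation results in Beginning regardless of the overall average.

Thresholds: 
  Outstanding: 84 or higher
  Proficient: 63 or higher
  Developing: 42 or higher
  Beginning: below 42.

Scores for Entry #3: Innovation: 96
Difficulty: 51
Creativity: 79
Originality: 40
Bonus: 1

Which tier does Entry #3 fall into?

Developing

Innovation score 96 ≥ 45: minimum met.
Weighted total:
  Innovation 96 × 0.17 = 16.32
  Difficulty 51 × 0.39 = 19.89
  Creativity 79 × 0.09 = 7.11
  Originality 40 × 0.35 = 14
Sum = 57.32
Bonus: 57.32 + 1 = 58.32
58.32 is ≥ 42 and < 63 → Developing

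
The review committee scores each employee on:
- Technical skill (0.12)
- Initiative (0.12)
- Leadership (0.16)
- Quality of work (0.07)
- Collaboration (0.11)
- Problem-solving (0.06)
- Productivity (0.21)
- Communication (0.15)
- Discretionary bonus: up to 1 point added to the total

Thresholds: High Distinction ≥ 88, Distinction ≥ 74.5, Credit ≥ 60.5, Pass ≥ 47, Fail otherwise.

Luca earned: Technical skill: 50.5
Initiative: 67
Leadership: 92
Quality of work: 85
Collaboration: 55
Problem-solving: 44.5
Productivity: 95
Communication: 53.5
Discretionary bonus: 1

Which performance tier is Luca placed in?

Credit

Weighted total:
  Technical skill 50.5 × 0.12 = 6.06
  Initiative 67 × 0.12 = 8.04
  Leadership 92 × 0.16 = 14.72
  Quality of work 85 × 0.07 = 5.95
  Collaboration 55 × 0.11 = 6.05
  Problem-solving 44.5 × 0.06 = 2.67
  Productivity 95 × 0.21 = 19.95
  Communication 53.5 × 0.15 = 8.025
Sum = 71.465
Discretionary bonus: 71.465 + 1 = 72.465
72.465 is ≥ 60.5 and < 74.5 → Credit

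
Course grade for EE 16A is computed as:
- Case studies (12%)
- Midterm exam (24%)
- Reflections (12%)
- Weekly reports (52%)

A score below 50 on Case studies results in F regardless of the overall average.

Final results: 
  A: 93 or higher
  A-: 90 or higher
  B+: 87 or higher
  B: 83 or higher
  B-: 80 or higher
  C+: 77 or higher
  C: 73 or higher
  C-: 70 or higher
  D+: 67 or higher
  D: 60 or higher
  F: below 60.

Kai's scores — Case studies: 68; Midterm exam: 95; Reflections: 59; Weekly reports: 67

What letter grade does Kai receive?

C-

Case studies score 68 ≥ 50: minimum met.
Weighted total:
  Case studies 68 × 0.12 = 8.16
  Midterm exam 95 × 0.24 = 22.8
  Reflections 59 × 0.12 = 7.08
  Weekly reports 67 × 0.52 = 34.84
Sum = 72.88
72.88 is ≥ 70 and < 73 → C-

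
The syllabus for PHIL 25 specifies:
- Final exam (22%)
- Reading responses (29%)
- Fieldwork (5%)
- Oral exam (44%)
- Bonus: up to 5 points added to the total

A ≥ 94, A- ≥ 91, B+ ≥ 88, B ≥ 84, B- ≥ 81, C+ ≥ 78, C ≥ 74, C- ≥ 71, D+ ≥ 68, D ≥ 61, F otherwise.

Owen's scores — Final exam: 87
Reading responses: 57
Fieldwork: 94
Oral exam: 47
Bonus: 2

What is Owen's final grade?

D

Weighted total:
  Final exam 87 × 0.22 = 19.14
  Reading responses 57 × 0.29 = 16.53
  Fieldwork 94 × 0.05 = 4.7
  Oral exam 47 × 0.44 = 20.68
Sum = 61.05
Bonus: 61.05 + 2 = 63.05
63.05 is ≥ 61 and < 68 → D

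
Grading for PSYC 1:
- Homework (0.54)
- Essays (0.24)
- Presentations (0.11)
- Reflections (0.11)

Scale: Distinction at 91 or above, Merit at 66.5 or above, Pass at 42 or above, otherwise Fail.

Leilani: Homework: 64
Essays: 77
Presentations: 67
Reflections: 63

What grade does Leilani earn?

Merit

Weighted total:
  Homework 64 × 0.54 = 34.56
  Essays 77 × 0.24 = 18.48
  Presentations 67 × 0.11 = 7.37
  Reflections 63 × 0.11 = 6.93
Sum = 67.34
67.34 is ≥ 66.5 and < 91 → Merit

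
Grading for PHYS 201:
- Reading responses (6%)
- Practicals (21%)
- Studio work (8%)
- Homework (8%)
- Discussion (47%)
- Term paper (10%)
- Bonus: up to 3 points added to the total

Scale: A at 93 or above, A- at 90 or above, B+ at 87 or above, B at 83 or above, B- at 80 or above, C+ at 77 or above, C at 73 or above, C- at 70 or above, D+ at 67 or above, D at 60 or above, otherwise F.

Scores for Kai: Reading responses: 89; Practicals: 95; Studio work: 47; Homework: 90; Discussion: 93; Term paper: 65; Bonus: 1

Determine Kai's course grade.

B+

Weighted total:
  Reading responses 89 × 0.06 = 5.34
  Practicals 95 × 0.21 = 19.95
  Studio work 47 × 0.08 = 3.76
  Homework 90 × 0.08 = 7.2
  Discussion 93 × 0.47 = 43.71
  Term paper 65 × 0.1 = 6.5
Sum = 86.46
Bonus: 86.46 + 1 = 87.46
87.46 is ≥ 87 and < 90 → B+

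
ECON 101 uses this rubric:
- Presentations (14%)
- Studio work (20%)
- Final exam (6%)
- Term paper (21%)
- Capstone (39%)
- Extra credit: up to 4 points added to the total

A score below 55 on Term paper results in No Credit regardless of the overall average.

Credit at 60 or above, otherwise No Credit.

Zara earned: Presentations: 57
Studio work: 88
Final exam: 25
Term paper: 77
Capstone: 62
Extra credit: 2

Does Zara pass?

Term paper score 77 ≥ 55: minimum met.
Weighted total:
  Presentations 57 × 0.14 = 7.98
  Studio work 88 × 0.2 = 17.6
  Final exam 25 × 0.06 = 1.5
  Term paper 77 × 0.21 = 16.17
  Capstone 62 × 0.39 = 24.18
Sum = 67.43
Extra credit: 67.43 + 2 = 69.43
69.43 ≥ 60 → Credit

Credit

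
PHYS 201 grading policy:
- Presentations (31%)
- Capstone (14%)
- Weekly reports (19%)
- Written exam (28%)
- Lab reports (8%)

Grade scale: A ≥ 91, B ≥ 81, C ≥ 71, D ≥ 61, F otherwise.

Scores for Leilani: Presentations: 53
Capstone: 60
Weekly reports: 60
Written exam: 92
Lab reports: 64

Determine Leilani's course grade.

D

Weighted total:
  Presentations 53 × 0.31 = 16.43
  Capstone 60 × 0.14 = 8.4
  Weekly reports 60 × 0.19 = 11.4
  Written exam 92 × 0.28 = 25.76
  Lab reports 64 × 0.08 = 5.12
Sum = 67.11
67.11 is ≥ 61 and < 71 → D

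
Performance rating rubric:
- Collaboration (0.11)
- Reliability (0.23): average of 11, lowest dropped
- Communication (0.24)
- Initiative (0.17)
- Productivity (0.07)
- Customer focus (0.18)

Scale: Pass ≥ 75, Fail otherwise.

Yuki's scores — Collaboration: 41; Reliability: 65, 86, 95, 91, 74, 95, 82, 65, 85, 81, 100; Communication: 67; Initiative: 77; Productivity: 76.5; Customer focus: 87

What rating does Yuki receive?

Reliability: drop 65 → average of remaining 10 = 854/10 = 85.4
Weighted total:
  Collaboration 41 × 0.11 = 4.51
  Reliability 85.4 × 0.23 = 19.642
  Communication 67 × 0.24 = 16.08
  Initiative 77 × 0.17 = 13.09
  Productivity 76.5 × 0.07 = 5.355
  Customer focus 87 × 0.18 = 15.66
Sum = 74.337
74.337 < 75 → Fail

Fail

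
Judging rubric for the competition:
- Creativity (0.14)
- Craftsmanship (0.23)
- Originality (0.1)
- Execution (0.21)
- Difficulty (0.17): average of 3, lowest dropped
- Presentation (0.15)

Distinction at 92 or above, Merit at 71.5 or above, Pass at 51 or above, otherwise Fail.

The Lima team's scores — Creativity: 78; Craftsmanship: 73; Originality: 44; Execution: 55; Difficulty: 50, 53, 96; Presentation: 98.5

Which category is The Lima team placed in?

Difficulty: drop 50 → average of remaining 2 = 149/2 = 74.5
Weighted total:
  Creativity 78 × 0.14 = 10.92
  Craftsmanship 73 × 0.23 = 16.79
  Originality 44 × 0.1 = 4.4
  Execution 55 × 0.21 = 11.55
  Difficulty 74.5 × 0.17 = 12.665
  Presentation 98.5 × 0.15 = 14.775
Sum = 71.1
71.1 is ≥ 51 and < 71.5 → Pass

Pass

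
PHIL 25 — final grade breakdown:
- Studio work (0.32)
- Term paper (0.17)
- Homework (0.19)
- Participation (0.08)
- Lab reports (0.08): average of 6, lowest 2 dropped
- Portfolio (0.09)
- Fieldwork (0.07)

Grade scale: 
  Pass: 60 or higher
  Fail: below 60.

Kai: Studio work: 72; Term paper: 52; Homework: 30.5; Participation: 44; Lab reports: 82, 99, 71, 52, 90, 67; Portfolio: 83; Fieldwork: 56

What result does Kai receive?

Fail

Lab reports: drop 52, 67 → average of remaining 4 = 342/4 = 85.5
Weighted total:
  Studio work 72 × 0.32 = 23.04
  Term paper 52 × 0.17 = 8.84
  Homework 30.5 × 0.19 = 5.795
  Participation 44 × 0.08 = 3.52
  Lab reports 85.5 × 0.08 = 6.84
  Portfolio 83 × 0.09 = 7.47
  Fieldwork 56 × 0.07 = 3.92
Sum = 59.425
59.425 < 60 → Fail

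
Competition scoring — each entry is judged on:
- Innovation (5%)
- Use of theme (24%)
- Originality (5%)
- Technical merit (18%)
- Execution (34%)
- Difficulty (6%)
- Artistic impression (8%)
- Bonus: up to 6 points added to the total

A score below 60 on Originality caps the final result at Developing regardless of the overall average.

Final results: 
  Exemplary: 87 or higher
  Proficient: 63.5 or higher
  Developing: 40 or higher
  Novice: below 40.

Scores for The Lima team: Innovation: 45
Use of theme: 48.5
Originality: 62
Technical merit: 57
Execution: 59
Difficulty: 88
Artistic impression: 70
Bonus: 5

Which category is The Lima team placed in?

Developing

Originality score 62 ≥ 60: minimum met.
Weighted total:
  Innovation 45 × 0.05 = 2.25
  Use of theme 48.5 × 0.24 = 11.64
  Originality 62 × 0.05 = 3.1
  Technical merit 57 × 0.18 = 10.26
  Execution 59 × 0.34 = 20.06
  Difficulty 88 × 0.06 = 5.28
  Artistic impression 70 × 0.08 = 5.6
Sum = 58.19
Bonus: 58.19 + 5 = 63.19
63.19 is ≥ 40 and < 63.5 → Developing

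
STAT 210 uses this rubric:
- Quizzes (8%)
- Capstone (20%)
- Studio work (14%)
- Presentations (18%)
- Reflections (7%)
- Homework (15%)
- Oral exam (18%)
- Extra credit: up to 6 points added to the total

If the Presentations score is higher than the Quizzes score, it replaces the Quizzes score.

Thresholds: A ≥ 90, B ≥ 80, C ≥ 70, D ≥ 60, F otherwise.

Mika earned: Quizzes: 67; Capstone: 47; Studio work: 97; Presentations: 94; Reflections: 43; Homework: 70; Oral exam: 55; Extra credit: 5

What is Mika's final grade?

Presentations (94) > Quizzes (67), so Quizzes counts as 94.
Weighted total:
  Quizzes 94 × 0.08 = 7.52
  Capstone 47 × 0.2 = 9.4
  Studio work 97 × 0.14 = 13.58
  Presentations 94 × 0.18 = 16.92
  Reflections 43 × 0.07 = 3.01
  Homework 70 × 0.15 = 10.5
  Oral exam 55 × 0.18 = 9.9
Sum = 70.83
Extra credit: 70.83 + 5 = 75.83
75.83 is ≥ 70 and < 80 → C

C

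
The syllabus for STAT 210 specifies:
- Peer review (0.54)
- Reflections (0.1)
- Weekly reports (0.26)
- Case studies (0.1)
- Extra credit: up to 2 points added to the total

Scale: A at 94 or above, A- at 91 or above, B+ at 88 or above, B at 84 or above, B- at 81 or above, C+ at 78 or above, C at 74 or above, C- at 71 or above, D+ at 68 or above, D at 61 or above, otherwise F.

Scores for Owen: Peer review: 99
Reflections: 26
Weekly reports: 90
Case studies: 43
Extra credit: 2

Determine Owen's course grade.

B

Weighted total:
  Peer review 99 × 0.54 = 53.46
  Reflections 26 × 0.1 = 2.6
  Weekly reports 90 × 0.26 = 23.4
  Case studies 43 × 0.1 = 4.3
Sum = 83.76
Extra credit: 83.76 + 2 = 85.76
85.76 is ≥ 84 and < 88 → B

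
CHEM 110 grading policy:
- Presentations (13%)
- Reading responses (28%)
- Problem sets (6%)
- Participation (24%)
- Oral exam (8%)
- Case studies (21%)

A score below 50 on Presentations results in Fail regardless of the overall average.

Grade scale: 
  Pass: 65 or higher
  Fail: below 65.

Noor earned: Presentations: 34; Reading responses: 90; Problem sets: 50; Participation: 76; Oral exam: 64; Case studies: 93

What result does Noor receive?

Fail

Presentations score 34 < 50: minimum not met.
Weighted total:
  Presentations 34 × 0.13 = 4.42
  Reading responses 90 × 0.28 = 25.2
  Problem sets 50 × 0.06 = 3
  Participation 76 × 0.24 = 18.24
  Oral exam 64 × 0.08 = 5.12
  Case studies 93 × 0.21 = 19.53
Sum = 75.51
Because the Presentations minimum was not met, the result is Fail.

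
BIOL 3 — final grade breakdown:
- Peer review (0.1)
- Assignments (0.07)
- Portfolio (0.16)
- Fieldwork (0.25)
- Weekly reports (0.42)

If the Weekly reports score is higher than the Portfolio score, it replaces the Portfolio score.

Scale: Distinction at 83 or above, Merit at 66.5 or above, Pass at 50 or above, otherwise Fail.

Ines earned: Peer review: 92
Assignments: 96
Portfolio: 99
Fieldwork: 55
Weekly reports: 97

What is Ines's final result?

Distinction

Weekly reports (97) ≤ Portfolio (99), so Portfolio stays at 99.
Weighted total:
  Peer review 92 × 0.1 = 9.2
  Assignments 96 × 0.07 = 6.72
  Portfolio 99 × 0.16 = 15.84
  Fieldwork 55 × 0.25 = 13.75
  Weekly reports 97 × 0.42 = 40.74
Sum = 86.25
86.25 ≥ 83 → Distinction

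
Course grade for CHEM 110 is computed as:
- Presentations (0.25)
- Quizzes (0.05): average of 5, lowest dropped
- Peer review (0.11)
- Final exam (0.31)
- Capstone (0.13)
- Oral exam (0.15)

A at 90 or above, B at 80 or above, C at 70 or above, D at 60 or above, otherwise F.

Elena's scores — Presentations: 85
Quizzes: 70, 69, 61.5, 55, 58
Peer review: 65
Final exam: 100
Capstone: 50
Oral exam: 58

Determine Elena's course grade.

C

Quizzes: drop 55 → average of remaining 4 = 258.5/4 = 64.625
Weighted total:
  Presentations 85 × 0.25 = 21.25
  Quizzes 64.625 × 0.05 = 3.23125
  Peer review 65 × 0.11 = 7.15
  Final exam 100 × 0.31 = 31
  Capstone 50 × 0.13 = 6.5
  Oral exam 58 × 0.15 = 8.7
Sum = 77.83125
77.83125 is ≥ 70 and < 80 → C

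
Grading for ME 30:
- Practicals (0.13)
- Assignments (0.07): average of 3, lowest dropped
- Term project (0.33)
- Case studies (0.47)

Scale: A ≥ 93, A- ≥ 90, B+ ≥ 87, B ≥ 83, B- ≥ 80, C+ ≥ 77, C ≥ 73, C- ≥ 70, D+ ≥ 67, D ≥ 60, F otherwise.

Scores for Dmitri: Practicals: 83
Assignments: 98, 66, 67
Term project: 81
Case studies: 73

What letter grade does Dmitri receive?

C+

Assignments: drop 66 → average of remaining 2 = 165/2 = 82.5
Weighted total:
  Practicals 83 × 0.13 = 10.79
  Assignments 82.5 × 0.07 = 5.775
  Term project 81 × 0.33 = 26.73
  Case studies 73 × 0.47 = 34.31
Sum = 77.605
77.605 is ≥ 77 and < 80 → C+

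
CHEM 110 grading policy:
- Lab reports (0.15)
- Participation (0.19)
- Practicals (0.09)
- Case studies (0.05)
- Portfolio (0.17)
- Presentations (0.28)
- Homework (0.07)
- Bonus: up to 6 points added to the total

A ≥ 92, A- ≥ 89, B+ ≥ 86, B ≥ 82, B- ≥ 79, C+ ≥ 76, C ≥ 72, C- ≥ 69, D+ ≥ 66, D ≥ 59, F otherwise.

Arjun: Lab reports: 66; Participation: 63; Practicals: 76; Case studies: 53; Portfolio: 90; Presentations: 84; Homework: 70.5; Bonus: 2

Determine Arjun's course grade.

Weighted total:
  Lab reports 66 × 0.15 = 9.9
  Participation 63 × 0.19 = 11.97
  Practicals 76 × 0.09 = 6.84
  Case studies 53 × 0.05 = 2.65
  Portfolio 90 × 0.17 = 15.3
  Presentations 84 × 0.28 = 23.52
  Homework 70.5 × 0.07 = 4.935
Sum = 75.115
Bonus: 75.115 + 2 = 77.115
77.115 is ≥ 76 and < 79 → C+

C+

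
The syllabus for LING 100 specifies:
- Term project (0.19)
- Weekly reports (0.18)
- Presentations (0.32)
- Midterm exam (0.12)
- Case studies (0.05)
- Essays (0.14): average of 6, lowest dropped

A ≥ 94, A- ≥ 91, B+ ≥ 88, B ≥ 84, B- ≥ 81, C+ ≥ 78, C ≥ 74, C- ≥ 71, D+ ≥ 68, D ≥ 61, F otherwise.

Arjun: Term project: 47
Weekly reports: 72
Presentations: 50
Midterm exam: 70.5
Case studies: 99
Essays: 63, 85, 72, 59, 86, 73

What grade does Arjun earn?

Essays: drop 59 → average of remaining 5 = 379/5 = 75.8
Weighted total:
  Term project 47 × 0.19 = 8.93
  Weekly reports 72 × 0.18 = 12.96
  Presentations 50 × 0.32 = 16
  Midterm exam 70.5 × 0.12 = 8.46
  Case studies 99 × 0.05 = 4.95
  Essays 75.8 × 0.14 = 10.612
Sum = 61.912
61.912 is ≥ 61 and < 68 → D

D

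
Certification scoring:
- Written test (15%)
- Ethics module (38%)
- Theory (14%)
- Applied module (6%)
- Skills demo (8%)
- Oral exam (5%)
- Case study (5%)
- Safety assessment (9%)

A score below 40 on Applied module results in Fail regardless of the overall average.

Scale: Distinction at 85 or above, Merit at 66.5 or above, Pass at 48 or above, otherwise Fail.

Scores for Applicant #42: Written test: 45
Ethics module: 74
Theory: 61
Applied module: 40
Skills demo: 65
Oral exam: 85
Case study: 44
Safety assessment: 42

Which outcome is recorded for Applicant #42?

Applied module score 40 ≥ 40: minimum met.
Weighted total:
  Written test 45 × 0.15 = 6.75
  Ethics module 74 × 0.38 = 28.12
  Theory 61 × 0.14 = 8.54
  Applied module 40 × 0.06 = 2.4
  Skills demo 65 × 0.08 = 5.2
  Oral exam 85 × 0.05 = 4.25
  Case study 44 × 0.05 = 2.2
  Safety assessment 42 × 0.09 = 3.78
Sum = 61.24
61.24 is ≥ 48 and < 66.5 → Pass

Pass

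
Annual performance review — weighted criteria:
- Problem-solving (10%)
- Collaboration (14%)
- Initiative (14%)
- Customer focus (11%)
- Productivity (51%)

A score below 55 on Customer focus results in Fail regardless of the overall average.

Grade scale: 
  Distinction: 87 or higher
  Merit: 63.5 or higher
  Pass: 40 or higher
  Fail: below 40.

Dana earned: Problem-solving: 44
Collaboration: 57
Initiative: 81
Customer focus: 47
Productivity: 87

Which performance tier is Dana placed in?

Customer focus score 47 < 55: minimum not met.
Weighted total:
  Problem-solving 44 × 0.1 = 4.4
  Collaboration 57 × 0.14 = 7.98
  Initiative 81 × 0.14 = 11.34
  Customer focus 47 × 0.11 = 5.17
  Productivity 87 × 0.51 = 44.37
Sum = 73.26
Because the Customer focus minimum was not met, the result is Fail.

Fail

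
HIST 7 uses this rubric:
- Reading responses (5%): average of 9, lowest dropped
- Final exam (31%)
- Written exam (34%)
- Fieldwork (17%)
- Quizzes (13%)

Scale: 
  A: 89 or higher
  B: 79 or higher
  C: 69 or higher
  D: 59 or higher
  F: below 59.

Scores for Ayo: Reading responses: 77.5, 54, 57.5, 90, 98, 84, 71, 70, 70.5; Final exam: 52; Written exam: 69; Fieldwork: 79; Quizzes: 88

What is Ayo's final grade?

D

Reading responses: drop 54 → average of remaining 8 = 618.5/8 = 77.3125
Weighted total:
  Reading responses 77.3125 × 0.05 = 3.865625
  Final exam 52 × 0.31 = 16.12
  Written exam 69 × 0.34 = 23.46
  Fieldwork 79 × 0.17 = 13.43
  Quizzes 88 × 0.13 = 11.44
Sum = 68.315625
68.315625 is ≥ 59 and < 69 → D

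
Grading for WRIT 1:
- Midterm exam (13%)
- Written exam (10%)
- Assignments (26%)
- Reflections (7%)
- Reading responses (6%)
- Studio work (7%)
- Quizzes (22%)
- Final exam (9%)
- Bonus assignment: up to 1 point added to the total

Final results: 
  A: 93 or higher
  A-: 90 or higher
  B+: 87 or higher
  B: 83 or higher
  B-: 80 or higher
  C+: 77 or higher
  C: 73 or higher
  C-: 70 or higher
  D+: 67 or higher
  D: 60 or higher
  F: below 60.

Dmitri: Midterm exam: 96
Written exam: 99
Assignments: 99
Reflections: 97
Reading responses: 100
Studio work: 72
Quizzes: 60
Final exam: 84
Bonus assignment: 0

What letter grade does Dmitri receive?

B

Weighted total:
  Midterm exam 96 × 0.13 = 12.48
  Written exam 99 × 0.1 = 9.9
  Assignments 99 × 0.26 = 25.74
  Reflections 97 × 0.07 = 6.79
  Reading responses 100 × 0.06 = 6
  Studio work 72 × 0.07 = 5.04
  Quizzes 60 × 0.22 = 13.2
  Final exam 84 × 0.09 = 7.56
Sum = 86.71
Bonus assignment: 86.71 + 0 = 86.71
86.71 is ≥ 83 and < 87 → B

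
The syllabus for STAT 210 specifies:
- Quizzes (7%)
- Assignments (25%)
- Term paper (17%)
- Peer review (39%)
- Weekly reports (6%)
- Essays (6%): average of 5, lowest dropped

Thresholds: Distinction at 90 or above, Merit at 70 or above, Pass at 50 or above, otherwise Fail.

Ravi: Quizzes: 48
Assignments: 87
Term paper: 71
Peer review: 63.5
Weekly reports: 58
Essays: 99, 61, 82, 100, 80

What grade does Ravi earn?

Essays: drop 61 → average of remaining 4 = 361/4 = 90.25
Weighted total:
  Quizzes 48 × 0.07 = 3.36
  Assignments 87 × 0.25 = 21.75
  Term paper 71 × 0.17 = 12.07
  Peer review 63.5 × 0.39 = 24.765
  Weekly reports 58 × 0.06 = 3.48
  Essays 90.25 × 0.06 = 5.415
Sum = 70.84
70.84 is ≥ 70 and < 90 → Merit

Merit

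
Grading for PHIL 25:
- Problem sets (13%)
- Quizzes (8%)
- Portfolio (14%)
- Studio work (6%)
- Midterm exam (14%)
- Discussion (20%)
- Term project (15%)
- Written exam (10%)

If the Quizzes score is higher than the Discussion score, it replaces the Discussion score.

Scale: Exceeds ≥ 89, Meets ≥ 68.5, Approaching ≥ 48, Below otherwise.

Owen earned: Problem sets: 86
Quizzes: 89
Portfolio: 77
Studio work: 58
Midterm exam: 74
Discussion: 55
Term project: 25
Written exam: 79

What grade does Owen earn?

Meets

Quizzes (89) > Discussion (55), so Discussion counts as 89.
Weighted total:
  Problem sets 86 × 0.13 = 11.18
  Quizzes 89 × 0.08 = 7.12
  Portfolio 77 × 0.14 = 10.78
  Studio work 58 × 0.06 = 3.48
  Midterm exam 74 × 0.14 = 10.36
  Discussion 89 × 0.2 = 17.8
  Term project 25 × 0.15 = 3.75
  Written exam 79 × 0.1 = 7.9
Sum = 72.37
72.37 is ≥ 68.5 and < 89 → Meets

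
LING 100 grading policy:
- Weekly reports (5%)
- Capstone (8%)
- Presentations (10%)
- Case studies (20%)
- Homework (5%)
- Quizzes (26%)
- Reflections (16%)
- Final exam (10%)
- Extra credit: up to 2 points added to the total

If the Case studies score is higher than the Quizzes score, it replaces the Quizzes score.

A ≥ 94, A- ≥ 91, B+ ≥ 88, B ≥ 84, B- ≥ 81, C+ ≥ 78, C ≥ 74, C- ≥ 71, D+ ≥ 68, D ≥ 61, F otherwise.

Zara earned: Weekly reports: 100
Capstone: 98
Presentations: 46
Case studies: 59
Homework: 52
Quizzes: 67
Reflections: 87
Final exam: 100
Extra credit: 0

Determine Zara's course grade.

C-

Case studies (59) ≤ Quizzes (67), so Quizzes stays at 67.
Weighted total:
  Weekly reports 100 × 0.05 = 5
  Capstone 98 × 0.08 = 7.84
  Presentations 46 × 0.1 = 4.6
  Case studies 59 × 0.2 = 11.8
  Homework 52 × 0.05 = 2.6
  Quizzes 67 × 0.26 = 17.42
  Reflections 87 × 0.16 = 13.92
  Final exam 100 × 0.1 = 10
Sum = 73.18
Extra credit: 73.18 + 0 = 73.18
73.18 is ≥ 71 and < 74 → C-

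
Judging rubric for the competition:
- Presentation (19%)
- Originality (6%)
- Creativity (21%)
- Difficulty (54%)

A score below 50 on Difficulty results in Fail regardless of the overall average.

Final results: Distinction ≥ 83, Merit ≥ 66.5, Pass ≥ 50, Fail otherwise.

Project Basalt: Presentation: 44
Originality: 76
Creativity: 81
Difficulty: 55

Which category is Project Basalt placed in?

Difficulty score 55 ≥ 50: minimum met.
Weighted total:
  Presentation 44 × 0.19 = 8.36
  Originality 76 × 0.06 = 4.56
  Creativity 81 × 0.21 = 17.01
  Difficulty 55 × 0.54 = 29.7
Sum = 59.63
59.63 is ≥ 50 and < 66.5 → Pass

Pass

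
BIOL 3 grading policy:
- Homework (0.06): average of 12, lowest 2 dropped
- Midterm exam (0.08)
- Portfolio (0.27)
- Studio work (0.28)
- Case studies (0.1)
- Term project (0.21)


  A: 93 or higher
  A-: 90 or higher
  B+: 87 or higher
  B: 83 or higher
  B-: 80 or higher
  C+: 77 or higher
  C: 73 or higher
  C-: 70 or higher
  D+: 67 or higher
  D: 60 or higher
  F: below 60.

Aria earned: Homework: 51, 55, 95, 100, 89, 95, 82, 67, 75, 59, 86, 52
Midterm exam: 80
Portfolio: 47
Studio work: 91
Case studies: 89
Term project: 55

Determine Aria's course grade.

Homework: drop 51, 52 → average of remaining 10 = 803/10 = 80.3
Weighted total:
  Homework 80.3 × 0.06 = 4.818
  Midterm exam 80 × 0.08 = 6.4
  Portfolio 47 × 0.27 = 12.69
  Studio work 91 × 0.28 = 25.48
  Case studies 89 × 0.1 = 8.9
  Term project 55 × 0.21 = 11.55
Sum = 69.838
69.838 is ≥ 67 and < 70 → D+

D+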